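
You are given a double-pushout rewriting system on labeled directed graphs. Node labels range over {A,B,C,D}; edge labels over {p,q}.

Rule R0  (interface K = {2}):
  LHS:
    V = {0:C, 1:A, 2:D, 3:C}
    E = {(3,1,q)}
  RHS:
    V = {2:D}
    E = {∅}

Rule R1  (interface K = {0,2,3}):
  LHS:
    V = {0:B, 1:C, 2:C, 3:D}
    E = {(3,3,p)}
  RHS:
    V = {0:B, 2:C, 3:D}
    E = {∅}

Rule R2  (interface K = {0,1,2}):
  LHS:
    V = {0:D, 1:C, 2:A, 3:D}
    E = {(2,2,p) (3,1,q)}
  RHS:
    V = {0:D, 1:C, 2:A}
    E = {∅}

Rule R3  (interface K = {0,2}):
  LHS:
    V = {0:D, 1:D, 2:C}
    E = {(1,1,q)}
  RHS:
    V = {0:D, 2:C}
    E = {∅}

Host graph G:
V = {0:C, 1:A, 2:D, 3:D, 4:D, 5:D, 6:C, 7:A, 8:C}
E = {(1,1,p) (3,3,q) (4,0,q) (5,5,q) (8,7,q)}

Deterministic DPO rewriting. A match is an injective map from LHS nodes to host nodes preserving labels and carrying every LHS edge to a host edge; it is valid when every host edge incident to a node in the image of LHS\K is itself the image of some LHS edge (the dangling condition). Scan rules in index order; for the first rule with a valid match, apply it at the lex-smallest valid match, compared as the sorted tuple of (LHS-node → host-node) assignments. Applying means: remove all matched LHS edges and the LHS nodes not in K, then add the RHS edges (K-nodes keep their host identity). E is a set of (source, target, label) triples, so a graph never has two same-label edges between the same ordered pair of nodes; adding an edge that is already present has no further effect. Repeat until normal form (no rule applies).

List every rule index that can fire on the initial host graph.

Answer: [R0,R2,R3]

Rewrite trace:
R0: 4 valid matches — {0↦6, 1↦7, 2↦2, 3↦8}, {0↦6, 1↦7, 2↦3, 3↦8}, {0↦6, 1↦7, 2↦4, 3↦8} (+1 more)
R1: no valid match — LHS pattern not found
R2: 3 valid matches — {0↦2, 1↦0, 2↦1, 3↦4}, {0↦3, 1↦0, 2↦1, 3↦4}, {0↦5, 1↦0, 2↦1, 3↦4}
R3: 18 valid matches — {0↦2, 1↦3, 2↦0}, {0↦2, 1↦3, 2↦6}, {0↦2, 1↦3, 2↦8} (+15 more)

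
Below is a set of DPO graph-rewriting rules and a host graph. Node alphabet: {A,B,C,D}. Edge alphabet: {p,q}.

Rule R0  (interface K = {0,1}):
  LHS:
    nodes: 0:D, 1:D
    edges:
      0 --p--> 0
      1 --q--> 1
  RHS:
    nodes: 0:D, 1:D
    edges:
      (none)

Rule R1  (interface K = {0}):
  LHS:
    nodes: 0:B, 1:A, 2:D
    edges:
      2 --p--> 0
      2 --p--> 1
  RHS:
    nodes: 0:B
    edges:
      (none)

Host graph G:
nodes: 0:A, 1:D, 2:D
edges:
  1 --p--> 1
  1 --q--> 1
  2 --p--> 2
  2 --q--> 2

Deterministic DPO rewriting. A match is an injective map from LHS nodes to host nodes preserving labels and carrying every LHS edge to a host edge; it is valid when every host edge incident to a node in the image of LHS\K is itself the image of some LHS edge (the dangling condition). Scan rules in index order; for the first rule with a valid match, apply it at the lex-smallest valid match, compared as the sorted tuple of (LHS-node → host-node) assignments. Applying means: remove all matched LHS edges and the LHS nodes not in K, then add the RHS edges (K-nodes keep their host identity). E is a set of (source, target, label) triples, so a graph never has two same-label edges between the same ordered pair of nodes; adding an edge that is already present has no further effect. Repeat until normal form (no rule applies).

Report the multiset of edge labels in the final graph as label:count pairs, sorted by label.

[0] host  ⇒  3 nodes, 4 edges  {1-p->1 1-q->1 2-p->2 2-q->2}
[1] R0 @ {0↦1, 1↦2}  ⇒  3 nodes, 2 edges  {1-q->1 2-p->2}
[2] R0 @ {0↦2, 1↦1}  ⇒  3 nodes, 0 edges  {∅}
normal form: no rule applies after step 2
NF edges: []

Answer: (no edges)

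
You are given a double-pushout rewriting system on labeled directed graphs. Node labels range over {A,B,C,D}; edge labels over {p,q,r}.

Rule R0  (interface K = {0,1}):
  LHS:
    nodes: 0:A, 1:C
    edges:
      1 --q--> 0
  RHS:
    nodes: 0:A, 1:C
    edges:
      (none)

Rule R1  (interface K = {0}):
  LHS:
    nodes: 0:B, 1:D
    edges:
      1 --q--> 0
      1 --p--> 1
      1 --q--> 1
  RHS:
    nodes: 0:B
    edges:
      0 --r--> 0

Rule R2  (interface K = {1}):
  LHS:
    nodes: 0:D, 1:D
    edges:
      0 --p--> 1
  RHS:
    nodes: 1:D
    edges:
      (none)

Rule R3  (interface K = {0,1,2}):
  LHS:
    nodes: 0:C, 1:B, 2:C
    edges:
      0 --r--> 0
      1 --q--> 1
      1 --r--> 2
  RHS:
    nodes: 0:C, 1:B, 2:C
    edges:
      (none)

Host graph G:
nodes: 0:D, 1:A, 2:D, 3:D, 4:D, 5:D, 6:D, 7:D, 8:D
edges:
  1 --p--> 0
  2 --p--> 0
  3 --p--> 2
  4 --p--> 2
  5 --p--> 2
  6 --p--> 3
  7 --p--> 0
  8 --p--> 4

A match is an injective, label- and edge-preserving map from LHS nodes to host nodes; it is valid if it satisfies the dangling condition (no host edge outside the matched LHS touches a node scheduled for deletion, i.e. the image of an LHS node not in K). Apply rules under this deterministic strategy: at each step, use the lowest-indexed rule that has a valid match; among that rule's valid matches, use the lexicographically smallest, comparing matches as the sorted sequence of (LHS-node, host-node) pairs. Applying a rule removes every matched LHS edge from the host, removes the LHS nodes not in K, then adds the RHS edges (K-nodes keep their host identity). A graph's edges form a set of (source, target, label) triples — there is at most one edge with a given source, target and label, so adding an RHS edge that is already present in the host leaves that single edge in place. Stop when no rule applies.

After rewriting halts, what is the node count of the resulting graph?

initial: |V|=9 |E|=8  E = 1-p->0 2-p->0 3-p->2 4-p->2 5-p->2 6-p->3 7-p->0 8-p->4
step 1: apply R2 at {0↦5, 1↦2}  → |V|=8 |E|=7  E = 1-p->0 2-p->0 3-p->2 4-p->2 6-p->3 7-p->0 8-p->4
step 2: apply R2 at {0↦6, 1↦3}  → |V|=7 |E|=6  E = 1-p->0 2-p->0 3-p->2 4-p->2 7-p->0 8-p->4
step 3: apply R2 at {0↦3, 1↦2}  → |V|=6 |E|=5  E = 1-p->0 2-p->0 4-p->2 7-p->0 8-p->4
step 4: apply R2 at {0↦7, 1↦0}  → |V|=5 |E|=4  E = 1-p->0 2-p->0 4-p->2 8-p->4
step 5: apply R2 at {0↦8, 1↦4}  → |V|=4 |E|=3  E = 1-p->0 2-p->0 4-p->2
step 6: apply R2 at {0↦4, 1↦2}  → |V|=3 |E|=2  E = 1-p->0 2-p->0
step 7: apply R2 at {0↦2, 1↦0}  → |V|=2 |E|=1  E = 1-p->0
halt: no rule applies after step 7
NF nodes: {0:D, 1:A}

Answer: 2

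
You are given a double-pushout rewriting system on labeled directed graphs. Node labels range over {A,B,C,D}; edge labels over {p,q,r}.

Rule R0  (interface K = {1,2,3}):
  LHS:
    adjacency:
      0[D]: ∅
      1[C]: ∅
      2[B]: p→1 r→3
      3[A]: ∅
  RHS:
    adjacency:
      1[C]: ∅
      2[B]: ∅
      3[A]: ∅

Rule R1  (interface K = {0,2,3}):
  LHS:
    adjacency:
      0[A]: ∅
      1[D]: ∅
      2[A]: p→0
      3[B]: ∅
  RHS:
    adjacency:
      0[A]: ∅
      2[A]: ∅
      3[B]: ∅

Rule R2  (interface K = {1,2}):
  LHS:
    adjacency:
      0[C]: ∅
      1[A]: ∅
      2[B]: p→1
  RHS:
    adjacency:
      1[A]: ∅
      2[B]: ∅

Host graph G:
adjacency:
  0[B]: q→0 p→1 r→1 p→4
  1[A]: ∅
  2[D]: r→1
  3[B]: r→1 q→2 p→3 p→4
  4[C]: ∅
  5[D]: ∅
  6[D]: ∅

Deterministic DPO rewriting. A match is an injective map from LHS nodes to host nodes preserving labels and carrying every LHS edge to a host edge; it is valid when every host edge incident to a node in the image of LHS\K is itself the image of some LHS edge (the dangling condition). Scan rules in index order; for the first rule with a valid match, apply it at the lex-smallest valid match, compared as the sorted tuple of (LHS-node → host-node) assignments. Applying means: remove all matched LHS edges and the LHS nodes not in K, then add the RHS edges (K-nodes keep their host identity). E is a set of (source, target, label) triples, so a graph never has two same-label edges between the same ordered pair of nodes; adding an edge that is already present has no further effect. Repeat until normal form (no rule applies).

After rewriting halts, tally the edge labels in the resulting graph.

Answer: p:1 q:2 r:1

Rewrite trace:
[0] host  ⇒  7 nodes, 9 edges  {0-q->0 0-p->1 0-r->1 0-p->4 2-r->1 3-r->1 3-q->2 3-p->3 3-p->4}
[1] R0 @ {0↦5, 1↦4, 2↦0, 3↦1}  ⇒  6 nodes, 7 edges  {0-q->0 0-p->1 2-r->1 3-r->1 3-q->2 3-p->3 3-p->4}
[2] R0 @ {0↦6, 1↦4, 2↦3, 3↦1}  ⇒  5 nodes, 5 edges  {0-q->0 0-p->1 2-r->1 3-q->2 3-p->3}
[3] R2 @ {0↦4, 1↦1, 2↦0}  ⇒  4 nodes, 4 edges  {0-q->0 2-r->1 3-q->2 3-p->3}
final graph: no rule applies after step 3
NF edges: [(0, 0, 'q'), (2, 1, 'r'), (3, 2, 'q'), (3, 3, 'p')]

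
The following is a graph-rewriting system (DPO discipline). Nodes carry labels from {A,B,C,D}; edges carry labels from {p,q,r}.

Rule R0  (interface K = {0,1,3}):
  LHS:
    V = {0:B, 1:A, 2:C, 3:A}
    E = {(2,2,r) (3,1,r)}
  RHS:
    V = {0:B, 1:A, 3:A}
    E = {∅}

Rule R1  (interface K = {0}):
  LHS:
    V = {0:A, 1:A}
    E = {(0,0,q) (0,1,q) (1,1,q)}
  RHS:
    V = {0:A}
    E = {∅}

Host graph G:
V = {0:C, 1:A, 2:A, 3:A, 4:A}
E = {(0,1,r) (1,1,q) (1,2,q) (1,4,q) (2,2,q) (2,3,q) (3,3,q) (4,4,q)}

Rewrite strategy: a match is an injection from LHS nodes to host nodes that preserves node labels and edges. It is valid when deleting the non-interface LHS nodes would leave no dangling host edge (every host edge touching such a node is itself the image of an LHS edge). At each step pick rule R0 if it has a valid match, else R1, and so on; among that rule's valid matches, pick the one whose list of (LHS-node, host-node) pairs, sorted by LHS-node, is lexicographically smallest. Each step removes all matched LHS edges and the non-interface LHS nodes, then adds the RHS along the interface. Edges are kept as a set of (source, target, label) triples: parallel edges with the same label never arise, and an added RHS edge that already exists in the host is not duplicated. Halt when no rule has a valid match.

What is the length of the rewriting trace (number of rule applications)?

Answer: 2

Derivation:
[0] host  ⇒  5 nodes, 8 edges  {0-r->1 1-q->1 1-q->2 1-q->4 2-q->2 2-q->3 3-q->3 4-q->4}
[1] R1 @ {0↦1, 1↦4}  ⇒  4 nodes, 5 edges  {0-r->1 1-q->2 2-q->2 2-q->3 3-q->3}
[2] R1 @ {0↦2, 1↦3}  ⇒  3 nodes, 2 edges  {0-r->1 1-q->2}
final graph: no rule applies after step 2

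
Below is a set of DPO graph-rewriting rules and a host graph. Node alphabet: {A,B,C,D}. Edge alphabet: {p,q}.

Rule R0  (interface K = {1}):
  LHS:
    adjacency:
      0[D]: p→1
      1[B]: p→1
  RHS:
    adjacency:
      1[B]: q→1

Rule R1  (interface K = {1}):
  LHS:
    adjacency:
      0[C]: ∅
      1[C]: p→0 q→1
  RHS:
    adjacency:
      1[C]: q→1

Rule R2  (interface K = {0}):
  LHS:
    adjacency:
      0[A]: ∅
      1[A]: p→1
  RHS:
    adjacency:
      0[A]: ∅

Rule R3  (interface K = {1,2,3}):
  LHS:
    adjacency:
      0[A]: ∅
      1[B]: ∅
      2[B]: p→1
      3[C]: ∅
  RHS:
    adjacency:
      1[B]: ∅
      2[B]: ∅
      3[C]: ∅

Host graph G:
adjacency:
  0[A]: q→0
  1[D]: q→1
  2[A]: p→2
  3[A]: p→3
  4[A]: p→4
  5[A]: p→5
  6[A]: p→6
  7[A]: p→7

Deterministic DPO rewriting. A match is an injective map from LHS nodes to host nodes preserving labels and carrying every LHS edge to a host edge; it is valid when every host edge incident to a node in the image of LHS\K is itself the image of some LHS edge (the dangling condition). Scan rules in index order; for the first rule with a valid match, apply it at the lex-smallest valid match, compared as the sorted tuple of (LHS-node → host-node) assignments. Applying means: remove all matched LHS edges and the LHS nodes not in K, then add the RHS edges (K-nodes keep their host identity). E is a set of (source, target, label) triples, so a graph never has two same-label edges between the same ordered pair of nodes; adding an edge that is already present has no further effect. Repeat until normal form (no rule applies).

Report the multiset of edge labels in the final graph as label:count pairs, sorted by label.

Answer: q:2

Rewrite trace:
start.  V:8 E:8  edges: 0-q->0 1-q->1 2-p->2 3-p->3 4-p->4 5-p->5 6-p->6 7-p->7
1. fire R2 via {0↦0, 1↦2}  →  V:7 E:7  edges: 0-q->0 1-q->1 3-p->3 4-p->4 5-p->5 6-p->6 7-p->7
2. fire R2 via {0↦0, 1↦3}  →  V:6 E:6  edges: 0-q->0 1-q->1 4-p->4 5-p->5 6-p->6 7-p->7
3. fire R2 via {0↦0, 1↦4}  →  V:5 E:5  edges: 0-q->0 1-q->1 5-p->5 6-p->6 7-p->7
4. fire R2 via {0↦0, 1↦5}  →  V:4 E:4  edges: 0-q->0 1-q->1 6-p->6 7-p->7
5. fire R2 via {0↦0, 1↦6}  →  V:3 E:3  edges: 0-q->0 1-q->1 7-p->7
6. fire R2 via {0↦0, 1↦7}  →  V:2 E:2  edges: 0-q->0 1-q->1
halt: no rule applies after step 6
NF edges: [(0, 0, 'q'), (1, 1, 'q')]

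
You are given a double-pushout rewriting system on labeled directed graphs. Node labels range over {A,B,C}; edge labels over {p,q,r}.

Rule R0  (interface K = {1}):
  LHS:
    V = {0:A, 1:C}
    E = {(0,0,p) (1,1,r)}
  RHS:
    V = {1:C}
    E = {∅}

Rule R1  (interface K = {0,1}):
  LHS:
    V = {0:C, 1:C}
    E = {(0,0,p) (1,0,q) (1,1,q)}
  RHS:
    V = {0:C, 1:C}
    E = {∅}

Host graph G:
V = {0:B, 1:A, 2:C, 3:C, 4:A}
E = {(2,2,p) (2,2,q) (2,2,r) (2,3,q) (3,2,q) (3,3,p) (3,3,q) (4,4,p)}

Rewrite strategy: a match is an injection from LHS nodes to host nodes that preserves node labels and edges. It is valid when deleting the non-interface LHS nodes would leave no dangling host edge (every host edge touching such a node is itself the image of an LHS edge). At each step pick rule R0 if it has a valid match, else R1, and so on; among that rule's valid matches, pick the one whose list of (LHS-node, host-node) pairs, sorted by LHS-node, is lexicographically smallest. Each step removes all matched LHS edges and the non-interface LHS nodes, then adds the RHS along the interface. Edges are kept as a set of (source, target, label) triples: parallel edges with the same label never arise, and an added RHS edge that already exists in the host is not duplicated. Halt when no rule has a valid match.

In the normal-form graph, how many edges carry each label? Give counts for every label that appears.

Answer: (no edges)

Rewrite trace:
start.  V:5 E:8  edges: 2-p->2 2-q->2 2-r->2 2-q->3 3-q->2 3-p->3 3-q->3 4-p->4
1. fire R0 via {0↦4, 1↦2}  →  V:4 E:6  edges: 2-p->2 2-q->2 2-q->3 3-q->2 3-p->3 3-q->3
2. fire R1 via {0↦2, 1↦3}  →  V:4 E:3  edges: 2-q->2 2-q->3 3-p->3
3. fire R1 via {0↦3, 1↦2}  →  V:4 E:0  edges: ∅
final graph: no rule applies after step 3
NF edges: []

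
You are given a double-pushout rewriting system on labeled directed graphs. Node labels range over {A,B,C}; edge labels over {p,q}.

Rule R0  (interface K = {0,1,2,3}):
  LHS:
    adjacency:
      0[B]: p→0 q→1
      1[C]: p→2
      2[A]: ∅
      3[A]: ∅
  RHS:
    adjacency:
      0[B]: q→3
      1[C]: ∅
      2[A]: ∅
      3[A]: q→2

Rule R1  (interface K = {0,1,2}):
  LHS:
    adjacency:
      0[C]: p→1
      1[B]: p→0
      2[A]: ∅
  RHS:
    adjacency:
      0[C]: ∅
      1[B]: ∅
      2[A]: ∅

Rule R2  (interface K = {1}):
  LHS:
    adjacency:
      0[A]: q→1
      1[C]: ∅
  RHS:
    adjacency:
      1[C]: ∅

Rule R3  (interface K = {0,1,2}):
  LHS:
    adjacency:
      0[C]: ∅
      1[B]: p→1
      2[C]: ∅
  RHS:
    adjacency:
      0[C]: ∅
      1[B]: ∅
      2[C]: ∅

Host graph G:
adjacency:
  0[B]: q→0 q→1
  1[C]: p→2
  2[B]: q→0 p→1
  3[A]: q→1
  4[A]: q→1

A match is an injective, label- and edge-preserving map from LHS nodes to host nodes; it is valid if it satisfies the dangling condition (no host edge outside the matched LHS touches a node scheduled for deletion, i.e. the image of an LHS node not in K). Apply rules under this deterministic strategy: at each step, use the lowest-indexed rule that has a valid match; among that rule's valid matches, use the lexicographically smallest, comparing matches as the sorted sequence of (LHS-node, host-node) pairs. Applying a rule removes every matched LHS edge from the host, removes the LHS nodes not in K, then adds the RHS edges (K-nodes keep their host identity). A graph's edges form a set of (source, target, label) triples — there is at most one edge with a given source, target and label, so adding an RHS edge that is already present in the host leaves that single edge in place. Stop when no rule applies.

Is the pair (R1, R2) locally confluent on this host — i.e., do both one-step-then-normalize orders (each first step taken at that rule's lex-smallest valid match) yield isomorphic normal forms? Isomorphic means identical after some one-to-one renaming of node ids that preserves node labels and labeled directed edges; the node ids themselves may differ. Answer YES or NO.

Answer: YES

Steps:
branch R1-first: apply at {0↦1, 1↦2, 2↦3} → |E|=5, then 2 more step(s) → NF |V|=3 |E|=3 V={0:B, 1:C, 2:B} E=0-q->0 0-q->1 2-q->0
branch R2-first: apply at {0↦3, 1↦1} → |E|=6, then 2 more step(s) → NF |V|=3 |E|=3 V={0:B, 1:C, 2:B} E=0-q->0 0-q->1 2-q->0
graphs isomorphic (equal up to label-preserving node renaming)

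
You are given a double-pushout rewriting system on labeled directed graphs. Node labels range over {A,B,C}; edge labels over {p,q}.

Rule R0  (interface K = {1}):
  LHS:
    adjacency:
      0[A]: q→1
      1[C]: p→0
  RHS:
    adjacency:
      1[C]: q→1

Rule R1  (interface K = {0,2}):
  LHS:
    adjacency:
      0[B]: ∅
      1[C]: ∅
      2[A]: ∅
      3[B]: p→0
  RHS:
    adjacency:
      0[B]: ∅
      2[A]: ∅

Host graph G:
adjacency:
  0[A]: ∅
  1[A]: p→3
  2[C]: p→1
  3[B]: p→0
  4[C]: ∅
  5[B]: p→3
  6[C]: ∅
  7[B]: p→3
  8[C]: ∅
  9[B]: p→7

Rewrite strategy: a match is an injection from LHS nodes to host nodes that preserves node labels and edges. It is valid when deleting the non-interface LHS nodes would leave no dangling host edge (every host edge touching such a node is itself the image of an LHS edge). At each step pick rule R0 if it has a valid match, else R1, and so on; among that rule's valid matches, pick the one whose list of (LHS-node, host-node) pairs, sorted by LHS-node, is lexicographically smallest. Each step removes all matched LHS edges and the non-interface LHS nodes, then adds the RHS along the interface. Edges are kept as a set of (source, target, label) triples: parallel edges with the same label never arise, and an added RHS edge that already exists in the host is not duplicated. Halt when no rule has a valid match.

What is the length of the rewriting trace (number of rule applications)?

start.  V:10 E:6  edges: 1-p->3 2-p->1 3-p->0 5-p->3 7-p->3 9-p->7
1. fire R1 via {0↦3, 1↦4, 2↦0, 3↦5}  →  V:8 E:5  edges: 1-p->3 2-p->1 3-p->0 7-p->3 9-p->7
2. fire R1 via {0↦7, 1↦6, 2↦0, 3↦9}  →  V:6 E:4  edges: 1-p->3 2-p->1 3-p->0 7-p->3
3. fire R1 via {0↦3, 1↦8, 2↦0, 3↦7}  →  V:4 E:3  edges: 1-p->3 2-p->1 3-p->0
normal form: no rule applies after step 3

Answer: 3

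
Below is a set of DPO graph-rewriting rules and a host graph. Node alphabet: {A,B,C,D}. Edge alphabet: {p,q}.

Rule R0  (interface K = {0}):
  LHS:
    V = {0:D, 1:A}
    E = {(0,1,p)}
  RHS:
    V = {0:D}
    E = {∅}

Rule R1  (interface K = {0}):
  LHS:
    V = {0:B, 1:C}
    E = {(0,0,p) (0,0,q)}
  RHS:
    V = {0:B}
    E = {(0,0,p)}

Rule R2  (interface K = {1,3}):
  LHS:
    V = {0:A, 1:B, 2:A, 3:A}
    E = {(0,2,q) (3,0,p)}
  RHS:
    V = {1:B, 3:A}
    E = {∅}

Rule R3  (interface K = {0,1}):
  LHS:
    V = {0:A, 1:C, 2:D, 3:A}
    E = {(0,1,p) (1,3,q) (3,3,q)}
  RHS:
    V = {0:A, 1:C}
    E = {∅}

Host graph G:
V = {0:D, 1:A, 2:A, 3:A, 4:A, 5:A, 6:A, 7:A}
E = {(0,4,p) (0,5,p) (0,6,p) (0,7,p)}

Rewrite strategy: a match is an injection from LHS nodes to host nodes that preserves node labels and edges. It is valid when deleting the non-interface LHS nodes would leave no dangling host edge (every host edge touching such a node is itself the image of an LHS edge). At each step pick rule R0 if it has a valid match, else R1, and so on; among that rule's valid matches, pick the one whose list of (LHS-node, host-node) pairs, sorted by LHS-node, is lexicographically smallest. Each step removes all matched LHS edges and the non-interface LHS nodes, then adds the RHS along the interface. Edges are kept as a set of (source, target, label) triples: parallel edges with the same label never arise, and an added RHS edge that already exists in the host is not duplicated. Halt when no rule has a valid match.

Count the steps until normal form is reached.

Answer: 4

Rewrite trace:
start.  V:8 E:4  edges: 0-p->4 0-p->5 0-p->6 0-p->7
1. fire R0 via {0↦0, 1↦4}  →  V:7 E:3  edges: 0-p->5 0-p->6 0-p->7
2. fire R0 via {0↦0, 1↦5}  →  V:6 E:2  edges: 0-p->6 0-p->7
3. fire R0 via {0↦0, 1↦6}  →  V:5 E:1  edges: 0-p->7
4. fire R0 via {0↦0, 1↦7}  →  V:4 E:0  edges: ∅
final graph: no rule applies after step 4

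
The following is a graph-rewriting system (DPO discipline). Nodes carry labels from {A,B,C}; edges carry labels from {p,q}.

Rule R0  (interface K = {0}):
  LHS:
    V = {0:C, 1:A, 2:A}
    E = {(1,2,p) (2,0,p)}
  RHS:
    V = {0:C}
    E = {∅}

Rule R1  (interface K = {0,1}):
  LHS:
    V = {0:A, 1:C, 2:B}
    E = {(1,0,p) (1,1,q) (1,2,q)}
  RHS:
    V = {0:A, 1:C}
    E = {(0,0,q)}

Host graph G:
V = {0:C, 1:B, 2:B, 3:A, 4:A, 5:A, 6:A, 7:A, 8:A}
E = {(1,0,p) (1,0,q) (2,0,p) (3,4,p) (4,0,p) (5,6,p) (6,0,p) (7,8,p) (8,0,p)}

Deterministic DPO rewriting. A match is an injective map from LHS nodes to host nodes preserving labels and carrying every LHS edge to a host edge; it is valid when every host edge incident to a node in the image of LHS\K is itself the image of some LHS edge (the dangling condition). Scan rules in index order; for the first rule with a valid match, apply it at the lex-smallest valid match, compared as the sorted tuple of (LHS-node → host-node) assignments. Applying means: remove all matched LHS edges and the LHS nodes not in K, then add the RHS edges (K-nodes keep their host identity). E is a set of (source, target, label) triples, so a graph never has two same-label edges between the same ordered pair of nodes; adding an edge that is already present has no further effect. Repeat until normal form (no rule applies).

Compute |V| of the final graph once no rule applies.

[0] host  ⇒  9 nodes, 9 edges  {1-p->0 1-q->0 2-p->0 3-p->4 4-p->0 5-p->6 6-p->0 7-p->8 8-p->0}
[1] R0 @ {0↦0, 1↦3, 2↦4}  ⇒  7 nodes, 7 edges  {1-p->0 1-q->0 2-p->0 5-p->6 6-p->0 7-p->8 8-p->0}
[2] R0 @ {0↦0, 1↦5, 2↦6}  ⇒  5 nodes, 5 edges  {1-p->0 1-q->0 2-p->0 7-p->8 8-p->0}
[3] R0 @ {0↦0, 1↦7, 2↦8}  ⇒  3 nodes, 3 edges  {1-p->0 1-q->0 2-p->0}
halt: no rule applies after step 3
NF nodes: {0:C, 1:B, 2:B}

Answer: 3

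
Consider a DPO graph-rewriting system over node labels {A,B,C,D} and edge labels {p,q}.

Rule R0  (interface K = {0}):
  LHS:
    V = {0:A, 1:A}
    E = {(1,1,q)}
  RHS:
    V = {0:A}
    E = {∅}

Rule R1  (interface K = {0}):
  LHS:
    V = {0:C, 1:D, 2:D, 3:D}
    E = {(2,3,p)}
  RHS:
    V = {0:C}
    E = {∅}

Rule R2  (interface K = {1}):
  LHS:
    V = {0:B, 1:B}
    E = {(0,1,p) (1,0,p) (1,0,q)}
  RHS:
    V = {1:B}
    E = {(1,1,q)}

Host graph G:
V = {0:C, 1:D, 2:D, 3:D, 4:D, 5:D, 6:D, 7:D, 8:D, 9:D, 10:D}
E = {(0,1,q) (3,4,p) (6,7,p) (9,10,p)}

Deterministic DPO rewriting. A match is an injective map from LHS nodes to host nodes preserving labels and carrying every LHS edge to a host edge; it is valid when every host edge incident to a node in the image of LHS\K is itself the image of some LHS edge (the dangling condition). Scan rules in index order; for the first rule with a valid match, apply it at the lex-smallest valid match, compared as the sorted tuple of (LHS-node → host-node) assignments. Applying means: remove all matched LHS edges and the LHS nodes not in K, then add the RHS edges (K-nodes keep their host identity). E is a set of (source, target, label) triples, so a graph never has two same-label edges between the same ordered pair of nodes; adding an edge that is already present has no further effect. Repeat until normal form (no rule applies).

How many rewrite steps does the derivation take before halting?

Answer: 3

Steps:
[0] host  ⇒  11 nodes, 4 edges  {0-q->1 3-p->4 6-p->7 9-p->10}
[1] R1 @ {0↦0, 1↦2, 2↦3, 3↦4}  ⇒  8 nodes, 3 edges  {0-q->1 6-p->7 9-p->10}
[2] R1 @ {0↦0, 1↦5, 2↦6, 3↦7}  ⇒  5 nodes, 2 edges  {0-q->1 9-p->10}
[3] R1 @ {0↦0, 1↦8, 2↦9, 3↦10}  ⇒  2 nodes, 1 edges  {0-q->1}
final graph: no rule applies after step 3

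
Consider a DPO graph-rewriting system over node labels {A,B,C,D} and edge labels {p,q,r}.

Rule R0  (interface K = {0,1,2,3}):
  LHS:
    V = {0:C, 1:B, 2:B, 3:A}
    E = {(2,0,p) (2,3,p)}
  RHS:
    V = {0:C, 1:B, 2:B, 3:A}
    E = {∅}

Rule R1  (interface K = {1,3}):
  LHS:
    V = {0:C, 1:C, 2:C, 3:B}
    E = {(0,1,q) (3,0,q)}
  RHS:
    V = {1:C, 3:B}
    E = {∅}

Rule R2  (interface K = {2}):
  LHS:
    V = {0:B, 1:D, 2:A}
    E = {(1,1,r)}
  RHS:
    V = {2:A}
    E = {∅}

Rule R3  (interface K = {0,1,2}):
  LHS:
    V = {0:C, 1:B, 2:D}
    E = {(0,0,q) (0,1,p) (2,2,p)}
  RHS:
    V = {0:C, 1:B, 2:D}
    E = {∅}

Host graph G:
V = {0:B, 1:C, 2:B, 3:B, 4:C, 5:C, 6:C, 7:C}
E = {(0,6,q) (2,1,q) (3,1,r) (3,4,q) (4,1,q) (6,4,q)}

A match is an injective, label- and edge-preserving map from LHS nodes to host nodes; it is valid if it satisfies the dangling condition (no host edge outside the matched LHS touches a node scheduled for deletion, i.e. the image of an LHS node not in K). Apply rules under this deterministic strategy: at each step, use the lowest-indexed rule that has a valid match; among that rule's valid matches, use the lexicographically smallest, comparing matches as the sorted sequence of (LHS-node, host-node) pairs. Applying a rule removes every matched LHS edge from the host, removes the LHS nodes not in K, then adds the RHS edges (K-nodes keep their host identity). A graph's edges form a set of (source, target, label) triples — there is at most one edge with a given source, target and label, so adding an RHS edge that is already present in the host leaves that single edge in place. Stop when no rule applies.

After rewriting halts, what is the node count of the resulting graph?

[0] host  ⇒  8 nodes, 6 edges  {0-q->6 2-q->1 3-r->1 3-q->4 4-q->1 6-q->4}
[1] R1 @ {0↦6, 1↦4, 2↦5, 3↦0}  ⇒  6 nodes, 4 edges  {2-q->1 3-r->1 3-q->4 4-q->1}
[2] R1 @ {0↦4, 1↦1, 2↦7, 3↦3}  ⇒  4 nodes, 2 edges  {2-q->1 3-r->1}
halt: no rule applies after step 2
NF nodes: {0:B, 1:C, 2:B, 3:B}

Answer: 4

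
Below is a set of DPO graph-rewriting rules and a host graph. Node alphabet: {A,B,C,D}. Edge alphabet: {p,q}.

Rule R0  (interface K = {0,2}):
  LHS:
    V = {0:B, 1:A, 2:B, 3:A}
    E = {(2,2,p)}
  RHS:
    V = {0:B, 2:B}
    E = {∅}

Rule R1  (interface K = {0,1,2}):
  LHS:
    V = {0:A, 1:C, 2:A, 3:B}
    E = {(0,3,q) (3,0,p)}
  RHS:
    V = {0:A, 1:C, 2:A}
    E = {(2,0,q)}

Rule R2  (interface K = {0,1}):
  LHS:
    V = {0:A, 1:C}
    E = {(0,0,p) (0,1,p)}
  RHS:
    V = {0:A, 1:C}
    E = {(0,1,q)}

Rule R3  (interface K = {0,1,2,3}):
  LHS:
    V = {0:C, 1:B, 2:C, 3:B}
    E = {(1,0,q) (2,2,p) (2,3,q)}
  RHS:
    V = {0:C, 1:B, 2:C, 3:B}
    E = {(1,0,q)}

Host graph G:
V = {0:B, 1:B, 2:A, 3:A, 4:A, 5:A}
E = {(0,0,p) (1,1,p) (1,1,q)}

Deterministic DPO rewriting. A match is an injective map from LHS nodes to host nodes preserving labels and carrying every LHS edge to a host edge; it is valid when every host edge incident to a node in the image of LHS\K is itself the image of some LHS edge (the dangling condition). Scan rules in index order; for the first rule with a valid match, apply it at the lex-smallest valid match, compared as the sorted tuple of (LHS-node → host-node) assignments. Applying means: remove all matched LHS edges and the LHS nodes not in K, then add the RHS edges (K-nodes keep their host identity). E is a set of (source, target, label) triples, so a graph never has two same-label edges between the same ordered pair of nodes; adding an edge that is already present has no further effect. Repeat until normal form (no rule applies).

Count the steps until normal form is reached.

start.  V:6 E:3  edges: 0-p->0 1-p->1 1-q->1
1. fire R0 via {0↦0, 1↦2, 2↦1, 3↦3}  →  V:4 E:2  edges: 0-p->0 1-q->1
2. fire R0 via {0↦1, 1↦4, 2↦0, 3↦5}  →  V:2 E:1  edges: 1-q->1
halt: no rule applies after step 2

Answer: 2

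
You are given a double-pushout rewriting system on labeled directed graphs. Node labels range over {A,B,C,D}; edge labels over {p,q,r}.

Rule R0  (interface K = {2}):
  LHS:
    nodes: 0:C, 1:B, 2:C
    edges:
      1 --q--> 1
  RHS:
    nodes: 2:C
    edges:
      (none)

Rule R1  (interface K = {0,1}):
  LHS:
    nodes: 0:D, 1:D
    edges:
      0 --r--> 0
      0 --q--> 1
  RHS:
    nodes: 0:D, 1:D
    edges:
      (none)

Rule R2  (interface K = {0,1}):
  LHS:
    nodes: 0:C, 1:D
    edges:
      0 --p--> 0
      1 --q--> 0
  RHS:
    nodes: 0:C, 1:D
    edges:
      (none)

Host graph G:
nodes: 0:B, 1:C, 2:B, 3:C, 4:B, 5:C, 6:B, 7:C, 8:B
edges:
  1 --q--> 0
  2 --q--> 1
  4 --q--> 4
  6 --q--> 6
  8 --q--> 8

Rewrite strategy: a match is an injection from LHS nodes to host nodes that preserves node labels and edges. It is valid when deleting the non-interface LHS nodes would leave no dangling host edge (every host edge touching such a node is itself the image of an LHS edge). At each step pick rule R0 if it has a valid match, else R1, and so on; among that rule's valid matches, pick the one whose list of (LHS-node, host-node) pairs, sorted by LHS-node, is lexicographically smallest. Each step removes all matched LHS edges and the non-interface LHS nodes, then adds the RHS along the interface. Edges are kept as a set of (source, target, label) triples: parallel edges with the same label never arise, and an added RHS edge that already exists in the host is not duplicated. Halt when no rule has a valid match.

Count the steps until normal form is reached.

Answer: 3

Steps:
initial: |V|=9 |E|=5  E = 1-q->0 2-q->1 4-q->4 6-q->6 8-q->8
step 1: apply R0 at {0↦3, 1↦4, 2↦1}  → |V|=7 |E|=4  E = 1-q->0 2-q->1 6-q->6 8-q->8
step 2: apply R0 at {0↦5, 1↦6, 2↦1}  → |V|=5 |E|=3  E = 1-q->0 2-q->1 8-q->8
step 3: apply R0 at {0↦7, 1↦8, 2↦1}  → |V|=3 |E|=2  E = 1-q->0 2-q->1
halt: no rule applies after step 3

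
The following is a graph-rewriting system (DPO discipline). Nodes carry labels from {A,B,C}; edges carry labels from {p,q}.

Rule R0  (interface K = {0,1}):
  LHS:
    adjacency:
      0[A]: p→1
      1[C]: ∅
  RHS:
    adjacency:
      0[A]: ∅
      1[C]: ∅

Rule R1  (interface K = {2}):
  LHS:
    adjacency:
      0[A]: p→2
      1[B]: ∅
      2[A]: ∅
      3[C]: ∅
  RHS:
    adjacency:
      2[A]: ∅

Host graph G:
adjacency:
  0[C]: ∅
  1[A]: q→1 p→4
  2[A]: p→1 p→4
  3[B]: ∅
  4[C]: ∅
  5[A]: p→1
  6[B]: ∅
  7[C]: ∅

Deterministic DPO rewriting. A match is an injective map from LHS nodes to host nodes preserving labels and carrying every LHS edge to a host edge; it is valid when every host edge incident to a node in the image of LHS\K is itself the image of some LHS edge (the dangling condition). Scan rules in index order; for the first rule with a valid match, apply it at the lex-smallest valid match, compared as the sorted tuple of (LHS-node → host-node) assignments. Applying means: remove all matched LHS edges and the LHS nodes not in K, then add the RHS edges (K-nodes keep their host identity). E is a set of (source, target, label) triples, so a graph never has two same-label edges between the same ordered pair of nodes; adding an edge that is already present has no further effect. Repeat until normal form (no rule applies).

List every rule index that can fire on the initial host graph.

Answer: [R0,R1]

Rewrite trace:
R0: 2 valid matches — {0↦1, 1↦4}, {0↦2, 1↦4}
R1: 4 valid matches — {0↦5, 1↦3, 2↦1, 3↦0}, {0↦5, 1↦3, 2↦1, 3↦7}, {0↦5, 1↦6, 2↦1, 3↦0} (+1 more)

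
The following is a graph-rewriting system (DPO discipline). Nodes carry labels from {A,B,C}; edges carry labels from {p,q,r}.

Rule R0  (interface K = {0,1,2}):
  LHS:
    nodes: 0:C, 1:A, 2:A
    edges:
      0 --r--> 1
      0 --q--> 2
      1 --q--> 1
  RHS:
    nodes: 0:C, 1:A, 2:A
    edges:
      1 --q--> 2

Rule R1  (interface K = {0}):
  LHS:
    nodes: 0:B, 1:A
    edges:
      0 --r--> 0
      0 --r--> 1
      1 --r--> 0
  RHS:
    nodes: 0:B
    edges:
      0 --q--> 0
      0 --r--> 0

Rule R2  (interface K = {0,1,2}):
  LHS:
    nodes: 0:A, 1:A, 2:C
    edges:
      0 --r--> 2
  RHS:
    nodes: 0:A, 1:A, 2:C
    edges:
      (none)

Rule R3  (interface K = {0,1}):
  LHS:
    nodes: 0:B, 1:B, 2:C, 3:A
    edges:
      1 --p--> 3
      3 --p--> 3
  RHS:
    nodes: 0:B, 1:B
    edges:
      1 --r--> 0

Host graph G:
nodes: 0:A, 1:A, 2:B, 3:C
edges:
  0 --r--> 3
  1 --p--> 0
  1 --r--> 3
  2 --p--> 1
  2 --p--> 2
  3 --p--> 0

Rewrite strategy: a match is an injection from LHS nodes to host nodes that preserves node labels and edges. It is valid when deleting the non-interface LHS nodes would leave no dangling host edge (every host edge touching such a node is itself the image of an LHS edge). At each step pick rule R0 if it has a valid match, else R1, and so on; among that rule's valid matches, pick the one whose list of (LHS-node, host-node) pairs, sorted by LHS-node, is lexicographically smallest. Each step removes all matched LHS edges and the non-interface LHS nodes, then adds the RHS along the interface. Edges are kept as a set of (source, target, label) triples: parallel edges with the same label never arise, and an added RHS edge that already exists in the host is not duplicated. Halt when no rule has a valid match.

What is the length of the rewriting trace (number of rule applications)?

[0] host  ⇒  4 nodes, 6 edges  {0-r->3 1-p->0 1-r->3 2-p->1 2-p->2 3-p->0}
[1] R2 @ {0↦0, 1↦1, 2↦3}  ⇒  4 nodes, 5 edges  {1-p->0 1-r->3 2-p->1 2-p->2 3-p->0}
[2] R2 @ {0↦1, 1↦0, 2↦3}  ⇒  4 nodes, 4 edges  {1-p->0 2-p->1 2-p->2 3-p->0}
final graph: no rule applies after step 2

Answer: 2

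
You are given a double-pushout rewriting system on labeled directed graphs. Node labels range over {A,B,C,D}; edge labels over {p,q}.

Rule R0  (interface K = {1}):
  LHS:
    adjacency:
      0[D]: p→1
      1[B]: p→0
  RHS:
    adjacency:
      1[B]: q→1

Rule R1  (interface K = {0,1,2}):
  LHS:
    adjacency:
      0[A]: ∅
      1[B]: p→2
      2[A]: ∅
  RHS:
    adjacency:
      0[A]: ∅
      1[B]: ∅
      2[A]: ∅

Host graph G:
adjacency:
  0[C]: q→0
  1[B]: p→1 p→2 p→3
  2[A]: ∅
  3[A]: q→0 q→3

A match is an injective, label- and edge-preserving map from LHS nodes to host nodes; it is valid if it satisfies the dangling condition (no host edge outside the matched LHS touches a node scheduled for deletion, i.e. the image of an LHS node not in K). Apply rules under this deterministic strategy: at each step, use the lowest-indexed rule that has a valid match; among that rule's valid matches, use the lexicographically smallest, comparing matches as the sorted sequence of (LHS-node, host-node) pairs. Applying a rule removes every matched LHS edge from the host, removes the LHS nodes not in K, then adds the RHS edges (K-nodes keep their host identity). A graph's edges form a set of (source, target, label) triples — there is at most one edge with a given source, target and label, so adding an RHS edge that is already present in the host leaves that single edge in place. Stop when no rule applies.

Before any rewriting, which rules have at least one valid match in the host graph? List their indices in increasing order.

R0: no valid match — LHS pattern not found
R1: 2 valid matches — {0↦2, 1↦1, 2↦3}, {0↦3, 1↦1, 2↦2}

Answer: [R1]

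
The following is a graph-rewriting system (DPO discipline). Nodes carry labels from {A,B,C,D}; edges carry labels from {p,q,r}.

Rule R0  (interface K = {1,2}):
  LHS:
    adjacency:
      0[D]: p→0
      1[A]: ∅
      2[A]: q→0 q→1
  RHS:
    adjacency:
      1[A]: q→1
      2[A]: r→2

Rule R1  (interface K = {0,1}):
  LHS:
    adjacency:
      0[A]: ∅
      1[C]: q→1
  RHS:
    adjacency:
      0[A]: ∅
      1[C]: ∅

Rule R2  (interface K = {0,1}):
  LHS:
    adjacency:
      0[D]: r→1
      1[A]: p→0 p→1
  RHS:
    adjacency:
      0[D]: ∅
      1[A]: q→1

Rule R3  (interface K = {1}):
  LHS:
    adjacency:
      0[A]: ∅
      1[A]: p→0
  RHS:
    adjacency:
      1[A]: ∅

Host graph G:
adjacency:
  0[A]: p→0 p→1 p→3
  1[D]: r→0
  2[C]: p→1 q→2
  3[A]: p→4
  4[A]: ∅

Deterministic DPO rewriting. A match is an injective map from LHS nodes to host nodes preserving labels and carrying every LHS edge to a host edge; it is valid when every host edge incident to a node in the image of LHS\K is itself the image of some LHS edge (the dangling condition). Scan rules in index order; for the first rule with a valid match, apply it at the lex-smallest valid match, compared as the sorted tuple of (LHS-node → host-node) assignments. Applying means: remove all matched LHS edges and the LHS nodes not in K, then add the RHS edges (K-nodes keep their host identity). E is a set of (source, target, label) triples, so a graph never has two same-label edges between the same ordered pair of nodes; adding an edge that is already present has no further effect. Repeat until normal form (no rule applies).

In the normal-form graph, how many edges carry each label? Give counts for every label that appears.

start.  V:5 E:7  edges: 0-p->0 0-p->1 0-p->3 1-r->0 2-p->1 2-q->2 3-p->4
1. fire R1 via {0↦0, 1↦2}  →  V:5 E:6  edges: 0-p->0 0-p->1 0-p->3 1-r->0 2-p->1 3-p->4
2. fire R2 via {0↦1, 1↦0}  →  V:5 E:4  edges: 0-q->0 0-p->3 2-p->1 3-p->4
3. fire R3 via {0↦4, 1↦3}  →  V:4 E:3  edges: 0-q->0 0-p->3 2-p->1
4. fire R3 via {0↦3, 1↦0}  →  V:3 E:2  edges: 0-q->0 2-p->1
halt: no rule applies after step 4
NF edges: [(0, 0, 'q'), (2, 1, 'p')]

Answer: p:1 q:1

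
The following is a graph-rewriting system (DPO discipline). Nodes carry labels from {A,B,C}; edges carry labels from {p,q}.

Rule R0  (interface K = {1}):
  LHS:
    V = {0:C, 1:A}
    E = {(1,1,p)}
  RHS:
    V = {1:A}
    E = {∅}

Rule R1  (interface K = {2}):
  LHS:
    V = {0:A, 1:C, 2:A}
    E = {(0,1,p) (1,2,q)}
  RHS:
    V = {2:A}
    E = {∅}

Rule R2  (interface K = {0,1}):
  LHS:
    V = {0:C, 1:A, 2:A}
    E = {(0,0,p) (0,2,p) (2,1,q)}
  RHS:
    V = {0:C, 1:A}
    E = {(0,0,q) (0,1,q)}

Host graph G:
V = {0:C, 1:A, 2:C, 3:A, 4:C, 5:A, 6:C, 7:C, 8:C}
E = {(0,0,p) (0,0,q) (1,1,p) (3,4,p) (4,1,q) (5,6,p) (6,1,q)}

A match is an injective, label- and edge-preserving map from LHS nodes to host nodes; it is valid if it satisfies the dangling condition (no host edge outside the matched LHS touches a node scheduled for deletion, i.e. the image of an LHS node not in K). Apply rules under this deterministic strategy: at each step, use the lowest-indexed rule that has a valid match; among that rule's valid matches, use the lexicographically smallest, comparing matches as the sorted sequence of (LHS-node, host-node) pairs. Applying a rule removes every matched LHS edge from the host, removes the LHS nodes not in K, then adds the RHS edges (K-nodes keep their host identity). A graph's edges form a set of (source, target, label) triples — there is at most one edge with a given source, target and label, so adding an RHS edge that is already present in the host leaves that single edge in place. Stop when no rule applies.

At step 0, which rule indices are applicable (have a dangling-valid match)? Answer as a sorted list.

R0: 3 valid matches — {0↦2, 1↦1}, {0↦7, 1↦1}, {0↦8, 1↦1}
R1: 2 valid matches — {0↦3, 1↦4, 2↦1}, {0↦5, 1↦6, 2↦1}
R2: no valid match — LHS pattern not found

Answer: [R0,R1]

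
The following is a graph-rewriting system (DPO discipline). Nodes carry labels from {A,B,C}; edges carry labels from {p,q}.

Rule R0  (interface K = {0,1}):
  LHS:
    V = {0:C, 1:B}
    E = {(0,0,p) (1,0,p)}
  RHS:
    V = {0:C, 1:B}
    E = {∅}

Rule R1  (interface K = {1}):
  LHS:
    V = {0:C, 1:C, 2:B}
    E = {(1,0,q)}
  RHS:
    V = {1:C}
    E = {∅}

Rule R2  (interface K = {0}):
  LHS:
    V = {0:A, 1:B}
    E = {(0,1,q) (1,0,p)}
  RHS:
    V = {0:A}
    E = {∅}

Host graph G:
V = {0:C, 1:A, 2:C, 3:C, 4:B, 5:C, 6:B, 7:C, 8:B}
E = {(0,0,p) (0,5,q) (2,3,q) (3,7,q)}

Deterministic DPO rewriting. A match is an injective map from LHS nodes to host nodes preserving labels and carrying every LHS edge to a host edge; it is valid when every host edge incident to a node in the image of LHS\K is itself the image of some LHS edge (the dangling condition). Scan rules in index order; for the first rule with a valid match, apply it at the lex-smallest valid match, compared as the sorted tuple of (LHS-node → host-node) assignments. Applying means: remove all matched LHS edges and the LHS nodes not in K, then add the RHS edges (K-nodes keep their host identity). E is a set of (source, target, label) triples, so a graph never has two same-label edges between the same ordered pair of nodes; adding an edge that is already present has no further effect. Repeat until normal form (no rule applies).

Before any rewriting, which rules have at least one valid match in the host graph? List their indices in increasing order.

Answer: [R1]

Steps:
R0: no valid match — LHS pattern not found
R1: 6 valid matches — {0↦5, 1↦0, 2↦4}, {0↦5, 1↦0, 2↦6}, {0↦5, 1↦0, 2↦8} (+3 more)
R2: no valid match — LHS pattern not found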